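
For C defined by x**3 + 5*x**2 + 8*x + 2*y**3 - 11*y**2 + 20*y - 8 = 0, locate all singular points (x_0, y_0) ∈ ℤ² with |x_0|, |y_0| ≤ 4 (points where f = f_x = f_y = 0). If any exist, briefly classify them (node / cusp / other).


Singular points: {(-2, 2)}; classification: node.

Compute partial derivatives:
  f_x = 3*x**2 + 10*x + 8.
  f_y = 6*y**2 - 22*y + 20.
Scan x_0 ∈ {−4, ..., 4}. For each x_0, f_y(x_0, y) is a polynomial in y; find its integer roots y ∈ {−4, ..., 4}, then test f_x and f at those candidates.
  x = -4: f_y(-4, y) = 6*y**2 - 22*y + 20; vanishes at y ∈ {2}. (-4, 2): f_x = 16 ≠ 0.
  x = -3: f_y(-3, y) = 6*y**2 - 22*y + 20; vanishes at y ∈ {2}. (-3, 2): f_x = 5 ≠ 0.
  x = -2: f_y(-2, y) = 6*y**2 - 22*y + 20; vanishes at y ∈ {2}. (-2, 2): f_x = 0, f = 0 — SINGULAR.
  x = -1: f_y(-1, y) = 6*y**2 - 22*y + 20; vanishes at y ∈ {2}. (-1, 2): f_x = 1 ≠ 0.
  x = 0: f_y(0, y) = 6*y**2 - 22*y + 20; vanishes at y ∈ {2}. (0, 2): f_x = 8 ≠ 0.
  x = 1: f_y(1, y) = 6*y**2 - 22*y + 20; vanishes at y ∈ {2}. (1, 2): f_x = 21 ≠ 0.
  x = 2: f_y(2, y) = 6*y**2 - 22*y + 20; vanishes at y ∈ {2}. (2, 2): f_x = 40 ≠ 0.
  x = 3: f_y(3, y) = 6*y**2 - 22*y + 20; vanishes at y ∈ {2}. (3, 2): f_x = 65 ≠ 0.
  x = 4: f_y(4, y) = 6*y**2 - 22*y + 20; vanishes at y ∈ {2}. (4, 2): f_x = 96 ≠ 0.
Only singular point on the grid: (-2, 2).
Classify: substitute x = -2 + u, y = 2 + v and expand: f = u**3 - u**2 + 2*v**3 + v**2.
No constant or linear terms (consistent with a singular point). Quadratic part: -u**2 + v**2. Cubic part: u**3 + 2*v**3.
The quadratic part v**2 - u**2 = (v − u)(v + u) splits into two distinct linear factors, so there are two distinct tangent lines y − 2 = ±(x − -2) — this is a node (ordinary double point).
Classification: node.


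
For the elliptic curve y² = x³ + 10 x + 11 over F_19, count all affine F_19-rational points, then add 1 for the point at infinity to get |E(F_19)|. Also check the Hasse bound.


Affine points = {(0, 7), (0, 12), (2, 1), (2, 18), (3, 7), (3, 12), (4, 1), (4, 18), (7, 5), (7, 14), (10, 3), (10, 16), (12, 4), (12, 15), (13, 1), (13, 18), (14, 8), (14, 11), (16, 7), (16, 12), (18, 0)}; affine count = 21; |E(F_19)| = 22.

Discriminant check: Δ ∝ 4a³ + 27b² = 4·10³ + 27·11² = 4·1000 + 27·121 ≡ 9 (mod 19). Nonzero ⇒ E is nonsingular.
For each x ∈ F_19, compute rhs = x³ + 10·x + 11 mod 19, then count y ∈ F_19 with y² ≡ rhs.
  x = 0: rhs = 11, matching y values: 7, 12 (2 points).
  x = 1: rhs = 3, matching y values: none (0 points).
  x = 2: rhs = 1, matching y values: 1, 18 (2 points).
  x = 3: rhs = 11, matching y values: 7, 12 (2 points).
  x = 4: rhs = 1, matching y values: 1, 18 (2 points).
  x = 5: rhs = 15, matching y values: none (0 points).
  x = 6: rhs = 2, matching y values: none (0 points).
  x = 7: rhs = 6, matching y values: 5, 14 (2 points).
  x = 8: rhs = 14, matching y values: none (0 points).
  x = 9: rhs = 13, matching y values: none (0 points).
  x = 10: rhs = 9, matching y values: 3, 16 (2 points).
  x = 11: rhs = 8, matching y values: none (0 points).
  x = 12: rhs = 16, matching y values: 4, 15 (2 points).
  x = 13: rhs = 1, matching y values: 1, 18 (2 points).
  x = 14: rhs = 7, matching y values: 8, 11 (2 points).
  x = 15: rhs = 2, matching y values: none (0 points).
  x = 16: rhs = 11, matching y values: 7, 12 (2 points).
  x = 17: rhs = 2, matching y values: none (0 points).
  x = 18: rhs = 0, matching y values: 0 (1 points).
Total affine count: 21.
Full point count |E(F_19)| = 21 + 1 = 22.
Hasse bound: |22 − (19+1)| = |2| = 2 ≤ 2√19 ≈ 8.7178 ✓.


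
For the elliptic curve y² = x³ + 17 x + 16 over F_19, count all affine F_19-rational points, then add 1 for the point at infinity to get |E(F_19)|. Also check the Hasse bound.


Affine points = {(0, 4), (0, 15), (2, 1), (2, 18), (5, 6), (5, 13), (6, 7), (6, 12), (9, 9), (9, 10), (15, 6), (15, 13), (18, 6), (18, 13)}; affine count = 14; |E(F_19)| = 15.

Discriminant check: Δ ∝ 4a³ + 27b² = 4·17³ + 27·16² = 4·4913 + 27·256 ≡ 2 (mod 19). Nonzero ⇒ E is nonsingular.
For each x ∈ F_19, compute rhs = x³ + 17·x + 16 mod 19, then count y ∈ F_19 with y² ≡ rhs.
  x = 0: rhs = 16, matching y values: 4, 15 (2 points).
  x = 1: rhs = 15, matching y values: none (0 points).
  x = 2: rhs = 1, matching y values: 1, 18 (2 points).
  x = 3: rhs = 18, matching y values: none (0 points).
  x = 4: rhs = 15, matching y values: none (0 points).
  x = 5: rhs = 17, matching y values: 6, 13 (2 points).
  x = 6: rhs = 11, matching y values: 7, 12 (2 points).
  x = 7: rhs = 3, matching y values: none (0 points).
  x = 8: rhs = 18, matching y values: none (0 points).
  x = 9: rhs = 5, matching y values: 9, 10 (2 points).
  x = 10: rhs = 8, matching y values: none (0 points).
  x = 11: rhs = 14, matching y values: none (0 points).
  x = 12: rhs = 10, matching y values: none (0 points).
  x = 13: rhs = 2, matching y values: none (0 points).
  x = 14: rhs = 15, matching y values: none (0 points).
  x = 15: rhs = 17, matching y values: 6, 13 (2 points).
  x = 16: rhs = 14, matching y values: none (0 points).
  x = 17: rhs = 12, matching y values: none (0 points).
  x = 18: rhs = 17, matching y values: 6, 13 (2 points).
Total affine count: 14.
Full point count |E(F_19)| = 14 + 1 = 15.
Hasse bound: |15 − (19+1)| = |-5| = 5 ≤ 2√19 ≈ 8.7178 ✓.


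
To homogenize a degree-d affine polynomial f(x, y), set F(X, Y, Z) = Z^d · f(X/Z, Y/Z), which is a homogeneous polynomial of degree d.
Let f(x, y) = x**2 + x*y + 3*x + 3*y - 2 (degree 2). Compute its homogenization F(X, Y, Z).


F(X, Y, Z) = X**2 + X*Y + 3*X*Z + 3*Y*Z - 2*Z**2

deg(f) = 2.
Substitute x = X/Z, y = Y/Z into f, then multiply by Z^2.
  monomial 1·x^2·y^0 ↦ 1·X^2·Y^0·Z^0.
  monomial 1·x^1·y^1 ↦ 1·X^1·Y^1·Z^0.
  monomial 3·x^1·y^0 ↦ 3·X^1·Y^0·Z^1.
  monomial 3·x^0·y^1 ↦ 3·X^0·Y^1·Z^1.
  monomial -2·x^0·y^0 ↦ -2·X^0·Y^0·Z^2.
Collecting: F(X, Y, Z) = X**2 + X*Y + 3*X*Z + 3*Y*Z - 2*Z**2.


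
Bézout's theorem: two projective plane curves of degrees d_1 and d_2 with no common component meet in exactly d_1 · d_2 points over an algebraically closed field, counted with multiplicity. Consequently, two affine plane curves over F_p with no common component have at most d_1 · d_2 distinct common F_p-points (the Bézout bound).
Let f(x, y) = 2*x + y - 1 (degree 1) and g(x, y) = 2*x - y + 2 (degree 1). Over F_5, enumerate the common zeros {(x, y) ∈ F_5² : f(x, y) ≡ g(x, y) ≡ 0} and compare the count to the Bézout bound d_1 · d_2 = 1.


Common zeros: {(1, 4)}; count = 1; Bézout bound = 1.

deg(f) = 1, deg(g) = 1, so Bézout bound = 1.
Scan x ∈ F_5. For each x, list the y ∈ F_5 with f(x, y) ≡ 0 and those with g(x, y) ≡ 0 (mod 5); the common zeros in that column are the intersection.
  x = 0: f ≡ 0 at y ∈ {1}; g ≡ 0 at y ∈ {2}; common: ∅.
  x = 1: f ≡ 0 at y ∈ {4}; g ≡ 0 at y ∈ {4}; common: {4}.
  x = 2: f ≡ 0 at y ∈ {2}; g ≡ 0 at y ∈ {1}; common: ∅.
  x = 3: f ≡ 0 at y ∈ {0}; g ≡ 0 at y ∈ {3}; common: ∅.
  x = 4: f ≡ 0 at y ∈ {3}; g ≡ 0 at y ∈ {0}; common: ∅.
Collecting: common zeros = {(1, 4)}, so the count is 1.
Comparison with the Bézout bound: 1 ≤ 1 = deg(f)·deg(g), as expected for curves with no common component (the bound is attained).


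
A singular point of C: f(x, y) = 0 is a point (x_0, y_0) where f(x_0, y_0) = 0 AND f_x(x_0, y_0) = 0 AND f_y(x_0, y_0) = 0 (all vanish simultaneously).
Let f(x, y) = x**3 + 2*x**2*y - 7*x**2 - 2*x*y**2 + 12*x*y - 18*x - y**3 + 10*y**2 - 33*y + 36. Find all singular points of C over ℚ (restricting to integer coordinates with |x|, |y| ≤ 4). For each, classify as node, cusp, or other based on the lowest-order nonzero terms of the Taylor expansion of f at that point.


Singular points: {(0, 3)}; classification: node.

Compute partial derivatives:
  f_x = 3*x**2 + 4*x*y - 14*x - 2*y**2 + 12*y - 18.
  f_y = 2*x**2 - 4*x*y + 12*x - 3*y**2 + 20*y - 33.
Scan x_0 ∈ {−4, ..., 4}. For each x_0, f_y(x_0, y) is a polynomial in y; find its integer roots y ∈ {−4, ..., 4}, then test f_x and f at those candidates.
  x = -4: f_y(-4, y) = -3*y**2 + 36*y - 49; no integer root y with |y| ≤ 4.
  x = -3: f_y(-3, y) = -3*y**2 + 32*y - 51; no integer root y with |y| ≤ 4.
  x = -2: f_y(-2, y) = -3*y**2 + 28*y - 49; no integer root y with |y| ≤ 4.
  x = -1: f_y(-1, y) = -3*y**2 + 24*y - 43; no integer root y with |y| ≤ 4.
  x = 0: f_y(0, y) = -3*y**2 + 20*y - 33; vanishes at y ∈ {3}. (0, 3): f_x = 0, f = 0 — SINGULAR.
  x = 1: f_y(1, y) = -3*y**2 + 16*y - 19; no integer root y with |y| ≤ 4.
  x = 2: f_y(2, y) = -3*y**2 + 12*y - 1; no integer root y with |y| ≤ 4.
  x = 3: f_y(3, y) = -3*y**2 + 8*y + 21; no integer root y with |y| ≤ 4.
  x = 4: f_y(4, y) = -3*y**2 + 4*y + 47; no integer root y with |y| ≤ 4.
Only singular point on the grid: (0, 3).
Classify: substitute x = 0 + u, y = 3 + v and expand: f = u**3 + 2*u**2*v - u**2 - 2*u*v**2 - v**3 + v**2.
No constant or linear terms (consistent with a singular point). Quadratic part: -u**2 + v**2. Cubic part: u**3 + 2*u**2*v - 2*u*v**2 - v**3.
The quadratic part v**2 - u**2 = (v − u)(v + u) splits into two distinct linear factors, so there are two distinct tangent lines y − 3 = ±(x − 0) — this is a node (ordinary double point).
Classification: node.


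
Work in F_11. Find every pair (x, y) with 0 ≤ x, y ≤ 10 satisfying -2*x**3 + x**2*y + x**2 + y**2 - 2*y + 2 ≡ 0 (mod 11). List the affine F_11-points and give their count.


Affine F_11-points: {(2, 10), (3, 7), (3, 8), (4, 0), (4, 8), (6, 4), (6, 6), (8, 6), (8, 9), (9, 0), (9, 9), (10, 3), (10, 9)}; count = 13.

For each of the 121 pairs (x, y) ∈ F_11², evaluate f(x, y) mod 11. Record the zeros.
  x = 0: [0↦2, 1↦1, 2↦2, 3↦5, 4↦10, 5↦6, 6↦4, 7↦4, 8↦6, 9↦10, 10↦5]  zeros at y ∈ ∅
  x = 1: [0↦1, 1↦1, 2↦3, 3↦7, 4↦2, 5↦10, 6↦9, 7↦10, 8↦2, 9↦7, 10↦3]  zeros at y ∈ ∅
  x = 2: [0↦1, 1↦4, 2↦9, 3↦5, 4↦3, 5↦3, 6↦5, 7↦9, 8↦4, 9↦1, 10↦0]  zeros at y ∈ {10}
  x = 3: [0↦1, 1↦9, 2↦8, 3↦9, 4↦1, 5↦6, 6↦2, 7↦0, 8↦0, 9↦2, 10↦6]  zeros at y ∈ {7, 8}
  x = 4: [0↦0, 1↦4, 2↦10, 3↦7, 4↦6, 5↦7, 6↦10, 7↦4, 8↦0, 9↦9, 10↦9]  zeros at y ∈ {0, 8}
  x = 5: [0↦8, 1↦10, 2↦3, 3↦9, 4↦6, 5↦5, 6↦6, 7↦9, 8↦3, 9↦10, 10↦8]  zeros at y ∈ ∅
  x = 6: [0↦2, 1↦4, 2↦8, 3↦3, 4↦0, 5↦10, 6↦0, 7↦3, 8↦8, 9↦4, 10↦2]  zeros at y ∈ {4, 6}
  x = 7: [0↦3, 1↦7, 2↦2, 3↦10, 4↦9, 5↦10, 6↦2, 7↦7, 8↦3, 9↦1, 10↦1]  zeros at y ∈ ∅
  x = 8: [0↦10, 1↦7, 2↦6, 3↦7, 4↦10, 5↦4, 6↦0, 7↦9, 8↦9, 9↦0, 10↦4]  zeros at y ∈ {6, 9}
  x = 9: [0↦0, 1↦3, 2↦8, 3↦4, 4↦2, 5↦2, 6↦4, 7↦8, 8↦3, 9↦0, 10↦10]  zeros at y ∈ {0, 9}
  x = 10: [0↦5, 1↦5, 2↦7, 3↦0, 4↦6, 5↦3, 6↦2, 7↦3, 8↦6, 9↦0, 10↦7]  zeros at y ∈ {3, 9}
Collecting zeros: affine points = {(2, 10), (3, 7), (3, 8), (4, 0), (4, 8), (6, 4), (6, 6), (8, 6), (8, 9), (9, 0), (9, 9), (10, 3), (10, 9)}.
Total count |C(F_11)_aff| = 13.


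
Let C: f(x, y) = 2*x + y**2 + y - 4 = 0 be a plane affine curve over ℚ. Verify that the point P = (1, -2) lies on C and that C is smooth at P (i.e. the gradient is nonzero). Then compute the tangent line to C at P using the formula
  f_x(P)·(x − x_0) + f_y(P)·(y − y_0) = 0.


Tangent line at P: 2*x - 3*y - 8 = 0.

Step 1: f(1, -2) = 0, so P lies on C.
Step 2: partial derivatives
  f_x(x, y) = 2, f_y(x, y) = 2*y + 1.
  f_x(P) = 2, f_y(P) = -3 (gradient nonzero, so P is smooth).
Step 3: tangent line at P: 2·(x − 1) + -3·(y − -2) = 0.
Expanding: 2*x - 3*y - 8 = 0.


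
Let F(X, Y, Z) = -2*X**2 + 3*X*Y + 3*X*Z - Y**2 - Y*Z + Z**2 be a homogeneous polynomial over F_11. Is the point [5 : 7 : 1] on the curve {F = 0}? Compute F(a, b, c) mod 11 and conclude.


F(5,7,1) ≡ 4 (mod 11); P is NOT on the curve.

Evaluate F(5, 7, 1) term-by-term (mod 11).
  -2*X**2 ↦ -2·25·1·1 = -50
  3*X*Y ↦ 3·5·7·1 = 105
  3*X*Z ↦ 3·5·1·1 = 15
  -Y**2 ↦ -1·1·49·1 = -49
  -Y*Z ↦ -1·1·7·1 = -7
  Z**2 ↦ 1·1·1·1 = 1
Sum: F(5, 7, 1) = (-50) + (105) + (15) + (-49) + (-7) + (1) = 15.
Reducing mod 11: 15 ≡ 4 (mod 11).
Since F(a, b, c) ≡ 4 ≠ 0 (mod 11), P does NOT lie on the curve.


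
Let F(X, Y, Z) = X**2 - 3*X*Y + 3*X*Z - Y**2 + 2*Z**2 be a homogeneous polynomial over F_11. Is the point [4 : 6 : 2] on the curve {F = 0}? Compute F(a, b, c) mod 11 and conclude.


F(4,6,2) ≡ 6 (mod 11); P is NOT on the curve.

Evaluate F(4, 6, 2) term-by-term (mod 11).
  X**2 ↦ 1·16·1·1 = 16
  -3*X*Y ↦ -3·4·6·1 = -72
  3*X*Z ↦ 3·4·1·2 = 24
  -Y**2 ↦ -1·1·36·1 = -36
  2*Z**2 ↦ 2·1·1·4 = 8
Sum: F(4, 6, 2) = (16) + (-72) + (24) + (-36) + (8) = -60.
Reducing mod 11: -60 ≡ 6 (mod 11).
Since F(a, b, c) ≡ 6 ≠ 0 (mod 11), P does NOT lie on the curve.


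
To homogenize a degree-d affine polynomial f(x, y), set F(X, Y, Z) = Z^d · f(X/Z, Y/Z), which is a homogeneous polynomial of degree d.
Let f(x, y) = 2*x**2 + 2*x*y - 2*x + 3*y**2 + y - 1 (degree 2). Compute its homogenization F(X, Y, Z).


F(X, Y, Z) = 2*X**2 + 2*X*Y - 2*X*Z + 3*Y**2 + Y*Z - Z**2

deg(f) = 2.
Substitute x = X/Z, y = Y/Z into f, then multiply by Z^2.
  monomial 2·x^2·y^0 ↦ 2·X^2·Y^0·Z^0.
  monomial 2·x^1·y^1 ↦ 2·X^1·Y^1·Z^0.
  monomial -2·x^1·y^0 ↦ -2·X^1·Y^0·Z^1.
  monomial 3·x^0·y^2 ↦ 3·X^0·Y^2·Z^0.
  monomial 1·x^0·y^1 ↦ 1·X^0·Y^1·Z^1.
  monomial -1·x^0·y^0 ↦ -1·X^0·Y^0·Z^2.
Collecting: F(X, Y, Z) = 2*X**2 + 2*X*Y - 2*X*Z + 3*Y**2 + Y*Z - Z**2.


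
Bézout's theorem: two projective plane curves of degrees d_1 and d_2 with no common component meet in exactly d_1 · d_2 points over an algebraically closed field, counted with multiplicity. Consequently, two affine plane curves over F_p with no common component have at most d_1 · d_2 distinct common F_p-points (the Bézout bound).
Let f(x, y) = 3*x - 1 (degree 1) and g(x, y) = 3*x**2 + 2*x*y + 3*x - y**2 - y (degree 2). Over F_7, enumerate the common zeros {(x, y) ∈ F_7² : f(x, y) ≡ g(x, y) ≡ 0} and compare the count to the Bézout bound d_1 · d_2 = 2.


Common zeros: {(5, 1)}; count = 1; Bézout bound = 2.

deg(f) = 1, deg(g) = 2, so Bézout bound = 2.
Scan x ∈ F_7. For each x, list the y ∈ F_7 with f(x, y) ≡ 0 and those with g(x, y) ≡ 0 (mod 7); the common zeros in that column are the intersection.
  x = 0: f ≡ 0 at y ∈ ∅; g ≡ 0 at y ∈ {0, 6}; common: ∅.
  x = 1: f ≡ 0 at y ∈ ∅; g ≡ 0 at y ∈ {3, 5}; common: ∅.
  x = 2: f ≡ 0 at y ∈ ∅; g ≡ 0 at y ∈ {4, 6}; common: ∅.
  x = 3: f ≡ 0 at y ∈ ∅; g ≡ 0 at y ∈ {2, 3}; common: ∅.
  x = 4: f ≡ 0 at y ∈ ∅; g ≡ 0 at y ∈ {2, 5}; common: ∅.
  x = 5: f ≡ 0 at y ∈ {0, 1, 2, 3, 4, 5, 6}; g ≡ 0 at y ∈ {1}; common: {1}.
  x = 6: f ≡ 0 at y ∈ ∅; g ≡ 0 at y ∈ {0, 4}; common: ∅.
Collecting: common zeros = {(5, 1)}, so the count is 1.
Comparison with the Bézout bound: 1 ≤ 2 = deg(f)·deg(g), as expected for curves with no common component (the affine F_7-count falls short of the bound because intersections may lie at infinity, over extension fields, or carry multiplicity).


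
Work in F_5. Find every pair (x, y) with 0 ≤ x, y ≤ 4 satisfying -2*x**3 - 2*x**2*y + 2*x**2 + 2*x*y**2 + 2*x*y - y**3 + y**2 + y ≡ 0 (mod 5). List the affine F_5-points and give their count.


Affine F_5-points: {(0, 0), (0, 3), (1, 0)}; count = 3.

For each of the 25 pairs (x, y) ∈ F_5², evaluate f(x, y) mod 5. Record the zeros.
  x = 0: [0↦0, 1↦1, 2↦3, 3↦0, 4↦1]  zeros at y ∈ {0, 3}
  x = 1: [0↦0, 1↦3, 2↦1, 3↦3, 4↦3]  zeros at y ∈ {0}
  x = 2: [0↦2, 1↦3, 2↦3, 3↦1, 4↦1]  zeros at y ∈ ∅
  x = 3: [0↦4, 1↦4, 2↦2, 3↦2, 4↦3]  zeros at y ∈ ∅
  x = 4: [0↦4, 1↦4, 2↦1, 3↦4, 4↦2]  zeros at y ∈ ∅
Collecting zeros: affine points = {(0, 0), (0, 3), (1, 0)}.
Total count |C(F_5)_aff| = 3.


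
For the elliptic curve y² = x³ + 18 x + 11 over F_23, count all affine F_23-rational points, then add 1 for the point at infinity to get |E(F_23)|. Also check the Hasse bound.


Affine points = {(2, 3), (2, 20), (3, 0), (4, 3), (4, 20), (6, 6), (6, 17), (8, 0), (10, 8), (10, 15), (12, 0), (13, 2), (13, 21), (16, 5), (16, 18), (17, 3), (17, 20), (18, 7), (18, 16), (19, 6), (19, 17), (21, 6), (21, 17)}; affine count = 23; |E(F_23)| = 24.

Discriminant check: Δ ∝ 4a³ + 27b² = 4·18³ + 27·11² = 4·5832 + 27·121 ≡ 7 (mod 23). Nonzero ⇒ E is nonsingular.
For each x ∈ F_23, compute rhs = x³ + 18·x + 11 mod 23, then count y ∈ F_23 with y² ≡ rhs.
  x = 0: rhs = 11, matching y values: none (0 points).
  x = 1: rhs = 7, matching y values: none (0 points).
  x = 2: rhs = 9, matching y values: 3, 20 (2 points).
  x = 3: rhs = 0, matching y values: 0 (1 points).
  x = 4: rhs = 9, matching y values: 3, 20 (2 points).
  x = 5: rhs = 19, matching y values: none (0 points).
  x = 6: rhs = 13, matching y values: 6, 17 (2 points).
  x = 7: rhs = 20, matching y values: none (0 points).
  x = 8: rhs = 0, matching y values: 0 (1 points).
  x = 9: rhs = 5, matching y values: none (0 points).
  x = 10: rhs = 18, matching y values: 8, 15 (2 points).
  x = 11: rhs = 22, matching y values: none (0 points).
  x = 12: rhs = 0, matching y values: 0 (1 points).
  x = 13: rhs = 4, matching y values: 2, 21 (2 points).
  x = 14: rhs = 17, matching y values: none (0 points).
  x = 15: rhs = 22, matching y values: none (0 points).
  x = 16: rhs = 2, matching y values: 5, 18 (2 points).
  x = 17: rhs = 9, matching y values: 3, 20 (2 points).
  x = 18: rhs = 3, matching y values: 7, 16 (2 points).
  x = 19: rhs = 13, matching y values: 6, 17 (2 points).
  x = 20: rhs = 22, matching y values: none (0 points).
  x = 21: rhs = 13, matching y values: 6, 17 (2 points).
  x = 22: rhs = 15, matching y values: none (0 points).
Total affine count: 23.
Full point count |E(F_23)| = 23 + 1 = 24.
Hasse bound: |24 − (23+1)| = |0| = 0 ≤ 2√23 ≈ 9.5917 ✓.


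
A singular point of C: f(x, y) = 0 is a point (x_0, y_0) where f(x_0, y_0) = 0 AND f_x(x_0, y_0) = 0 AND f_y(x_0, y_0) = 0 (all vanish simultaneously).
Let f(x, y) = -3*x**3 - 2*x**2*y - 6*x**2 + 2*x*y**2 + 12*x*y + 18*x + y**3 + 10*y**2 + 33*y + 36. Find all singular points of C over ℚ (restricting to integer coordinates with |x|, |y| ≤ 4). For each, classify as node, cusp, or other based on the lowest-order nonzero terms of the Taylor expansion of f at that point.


Singular points: {(0, -3)}; classification: cusp.

Compute partial derivatives:
  f_x = -9*x**2 - 4*x*y - 12*x + 2*y**2 + 12*y + 18.
  f_y = -2*x**2 + 4*x*y + 12*x + 3*y**2 + 20*y + 33.
Scan x_0 ∈ {−4, ..., 4}. For each x_0, f_y(x_0, y) is a polynomial in y; find its integer roots y ∈ {−4, ..., 4}, then test f_x and f at those candidates.
  x = -4: f_y(-4, y) = 3*y**2 + 4*y - 47; no integer root y with |y| ≤ 4.
  x = -3: f_y(-3, y) = 3*y**2 + 8*y - 21; no integer root y with |y| ≤ 4.
  x = -2: f_y(-2, y) = 3*y**2 + 12*y + 1; no integer root y with |y| ≤ 4.
  x = -1: f_y(-1, y) = 3*y**2 + 16*y + 19; no integer root y with |y| ≤ 4.
  x = 0: f_y(0, y) = 3*y**2 + 20*y + 33; vanishes at y ∈ {-3}. (0, -3): f_x = 0, f = 0 — SINGULAR.
  x = 1: f_y(1, y) = 3*y**2 + 24*y + 43; no integer root y with |y| ≤ 4.
  x = 2: f_y(2, y) = 3*y**2 + 28*y + 49; no integer root y with |y| ≤ 4.
  x = 3: f_y(3, y) = 3*y**2 + 32*y + 51; no integer root y with |y| ≤ 4.
  x = 4: f_y(4, y) = 3*y**2 + 36*y + 49; no integer root y with |y| ≤ 4.
Only singular point on the grid: (0, -3).
Classify: substitute x = 0 + u, y = -3 + v and expand: f = -3*u**3 - 2*u**2*v + 2*u*v**2 + v**3 + v**2.
No constant or linear terms (consistent with a singular point). Quadratic part: v**2. Cubic part: -3*u**3 - 2*u**2*v + 2*u*v**2 + v**3.
The quadratic part v**2 is a perfect square, so there is a single (double) tangent line v = 0, i.e. y = -3. Restricting the cubic part to that line (v = 0) leaves -3*u**3 ≠ 0, so f is not divisible by v and the branch is v² ≈ 3*u**3 to lowest order — this is a cusp.
Classification: cusp.


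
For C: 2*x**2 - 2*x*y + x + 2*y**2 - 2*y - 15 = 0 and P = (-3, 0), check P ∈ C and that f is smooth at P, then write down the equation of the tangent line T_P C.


Tangent line at P: -11*x + 4*y - 33 = 0.

Step 1: f(-3, 0) = 0, so P lies on C.
Step 2: partial derivatives
  f_x(x, y) = 4*x - 2*y + 1, f_y(x, y) = -2*x + 4*y - 2.
  f_x(P) = -11, f_y(P) = 4 (gradient nonzero, so P is smooth).
Step 3: tangent line at P: -11·(x − -3) + 4·(y − 0) = 0.
Expanding: -11*x + 4*y - 33 = 0.


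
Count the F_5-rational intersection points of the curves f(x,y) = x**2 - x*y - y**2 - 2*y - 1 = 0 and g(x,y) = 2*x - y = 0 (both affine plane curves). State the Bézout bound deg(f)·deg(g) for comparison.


Common zeros: {(1, 2)}; count = 1; Bézout bound = 2.

deg(f) = 2, deg(g) = 1, so Bézout bound = 2.
Scan x ∈ F_5. For each x, list the y ∈ F_5 with f(x, y) ≡ 0 and those with g(x, y) ≡ 0 (mod 5); the common zeros in that column are the intersection.
  x = 0: f ≡ 0 at y ∈ {4}; g ≡ 0 at y ∈ {0}; common: ∅.
  x = 1: f ≡ 0 at y ∈ {0, 2}; g ≡ 0 at y ∈ {2}; common: {2}.
  x = 2: f ≡ 0 at y ∈ ∅; g ≡ 0 at y ∈ {4}; common: ∅.
  x = 3: f ≡ 0 at y ∈ ∅; g ≡ 0 at y ∈ {1}; common: ∅.
  x = 4: f ≡ 0 at y ∈ {0, 4}; g ≡ 0 at y ∈ {3}; common: ∅.
Collecting: common zeros = {(1, 2)}, so the count is 1.
Comparison with the Bézout bound: 1 ≤ 2 = deg(f)·deg(g), as expected for curves with no common component (the affine F_5-count falls short of the bound because intersections may lie at infinity, over extension fields, or carry multiplicity).


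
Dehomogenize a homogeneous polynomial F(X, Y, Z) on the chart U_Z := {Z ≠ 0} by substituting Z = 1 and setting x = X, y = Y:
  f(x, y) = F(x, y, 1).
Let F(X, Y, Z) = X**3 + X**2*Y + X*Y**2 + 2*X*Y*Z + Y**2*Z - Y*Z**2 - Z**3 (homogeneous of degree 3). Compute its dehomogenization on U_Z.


f(x, y) = x**3 + x**2*y + x*y**2 + 2*x*y + y**2 - y - 1

On U_Z we set Z = 1. Each monomial c·X^i·Y^j·Z^k in F becomes c·x^i·y^j·1^k = c·x^i·y^j.
Substituting Z = 1: F(X, Y, 1) = x**3 + x**2*y + x*y**2 + 2*x*y + y**2 - y - 1.
Note: deg(f) ≤ deg(F) = 3; strict inequality happens when F is divisible by Z (lost terms).


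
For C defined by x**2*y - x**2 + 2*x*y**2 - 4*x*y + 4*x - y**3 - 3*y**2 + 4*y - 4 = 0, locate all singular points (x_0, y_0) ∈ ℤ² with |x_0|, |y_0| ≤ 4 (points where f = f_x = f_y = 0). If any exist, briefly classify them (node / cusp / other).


Singular points: {(2, 0)}; classification: node.

Compute partial derivatives:
  f_x = 2*x*y - 2*x + 2*y**2 - 4*y + 4.
  f_y = x**2 + 4*x*y - 4*x - 3*y**2 - 6*y + 4.
Scan x_0 ∈ {−4, ..., 4}. For each x_0, f_y(x_0, y) is a polynomial in y; find its integer roots y ∈ {−4, ..., 4}, then test f_x and f at those candidates.
  x = -4: f_y(-4, y) = -3*y**2 - 22*y + 36; no integer root y with |y| ≤ 4.
  x = -3: f_y(-3, y) = -3*y**2 - 18*y + 25; no integer root y with |y| ≤ 4.
  x = -2: f_y(-2, y) = -3*y**2 - 14*y + 16; no integer root y with |y| ≤ 4.
  x = -1: f_y(-1, y) = -3*y**2 - 10*y + 9; no integer root y with |y| ≤ 4.
  x = 0: f_y(0, y) = -3*y**2 - 6*y + 4; no integer root y with |y| ≤ 4.
  x = 1: f_y(1, y) = -3*y**2 - 2*y + 1; vanishes at y ∈ {-1}. (1, -1): f_x = 6 ≠ 0.
  x = 2: f_y(2, y) = -3*y**2 + 2*y; vanishes at y ∈ {0}. (2, 0): f_x = 0, f = 0 — SINGULAR.
  x = 3: f_y(3, y) = -3*y**2 + 6*y + 1; no integer root y with |y| ≤ 4.
  x = 4: f_y(4, y) = -3*y**2 + 10*y + 4; no integer root y with |y| ≤ 4.
Only singular point on the grid: (2, 0).
Classify: substitute x = 2 + u, y = 0 + v and expand: f = u**2*v - u**2 + 2*u*v**2 - v**3 + v**2.
No constant or linear terms (consistent with a singular point). Quadratic part: -u**2 + v**2. Cubic part: u**2*v + 2*u*v**2 - v**3.
The quadratic part v**2 - u**2 = (v − u)(v + u) splits into two distinct linear factors, so there are two distinct tangent lines y − 0 = ±(x − 2) — this is a node (ordinary double point).
Classification: node.


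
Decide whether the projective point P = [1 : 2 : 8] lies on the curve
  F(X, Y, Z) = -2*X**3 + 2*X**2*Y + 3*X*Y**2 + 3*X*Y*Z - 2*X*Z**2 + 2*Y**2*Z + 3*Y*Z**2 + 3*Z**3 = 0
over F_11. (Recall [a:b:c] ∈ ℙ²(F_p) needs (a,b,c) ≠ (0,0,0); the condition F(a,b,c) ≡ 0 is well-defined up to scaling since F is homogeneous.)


F(1,2,8) ≡ 4 (mod 11); P is NOT on the curve.

Evaluate F(1, 2, 8) term-by-term (mod 11).
  -2*X**3 ↦ -2·1·1·1 = -2
  2*X**2*Y ↦ 2·1·2·1 = 4
  3*X*Y**2 ↦ 3·1·4·1 = 12
  3*X*Y*Z ↦ 3·1·2·8 = 48
  -2*X*Z**2 ↦ -2·1·1·64 = -128
  2*Y**2*Z ↦ 2·1·4·8 = 64
  3*Y*Z**2 ↦ 3·1·2·64 = 384
  3*Z**3 ↦ 3·1·1·512 = 1536
Sum: F(1, 2, 8) = (-2) + (4) + (12) + (48) + (-128) + (64) + (384) + (1536) = 1918.
Reducing mod 11: 1918 ≡ 4 (mod 11).
Since F(a, b, c) ≡ 4 ≠ 0 (mod 11), P does NOT lie on the curve.


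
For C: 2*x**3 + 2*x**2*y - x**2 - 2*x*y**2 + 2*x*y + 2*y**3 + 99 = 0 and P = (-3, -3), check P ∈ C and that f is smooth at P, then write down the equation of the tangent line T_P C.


Tangent line at P: 72*x + 30*y + 306 = 0.

Step 1: f(-3, -3) = 0, so P lies on C.
Step 2: partial derivatives
  f_x(x, y) = 6*x**2 + 4*x*y - 2*x - 2*y**2 + 2*y, f_y(x, y) = 2*x**2 - 4*x*y + 2*x + 6*y**2.
  f_x(P) = 72, f_y(P) = 30 (gradient nonzero, so P is smooth).
Step 3: tangent line at P: 72·(x − -3) + 30·(y − -3) = 0.
Expanding: 72*x + 30*y + 306 = 0.


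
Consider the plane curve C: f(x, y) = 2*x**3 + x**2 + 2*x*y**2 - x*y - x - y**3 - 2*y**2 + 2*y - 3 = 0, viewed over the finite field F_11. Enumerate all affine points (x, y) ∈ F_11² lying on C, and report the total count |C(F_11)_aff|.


Affine F_11-points: {(0, 8), (1, 5), (5, 4), (6, 4), (7, 7), (9, 10)}; count = 6.

For each of the 121 pairs (x, y) ∈ F_11², evaluate f(x, y) mod 11. Record the zeros.
  x = 0: [0↦8, 1↦7, 2↦7, 3↦2, 4↦8, 5↦8, 6↦7, 7↦10, 8↦0, 9↦4, 10↦5]  zeros at y ∈ {8}
  x = 1: [0↦10, 1↦10, 2↦4, 3↦8, 4↦5, 5↦0, 6↦9, 7↦4, 8↦1, 9↦5, 10↦10]  zeros at y ∈ {5}
  x = 2: [0↦4, 1↦5, 2↦4, 3↦6, 4↦5, 5↦6, 6↦3, 7↦1, 8↦5, 9↦9, 10↦7]  zeros at y ∈ ∅
  x = 3: [0↦2, 1↦4, 2↦8, 3↦8, 4↦9, 5↦5, 6↦1, 7↦2, 8↦2, 9↦6, 10↦8]  zeros at y ∈ ∅
  x = 4: [0↦5, 1↦8, 2↦6, 3↦4, 4↦7, 5↦9, 6↦4, 7↦8, 8↦4, 9↦8, 10↦3]  zeros at y ∈ ∅
  x = 5: [0↦3, 1↦7, 2↦10, 3↦6, 4↦0, 5↦8, 6↦2, 7↦9, 8↦1, 9↦5, 10↦4]  zeros at y ∈ {4}
  x = 6: [0↦8, 1↦2, 2↦10, 3↦4, 4↦0, 5↦3, 6↦7, 7↦6, 8↦5, 9↦9, 10↦1]  zeros at y ∈ {4}
  x = 7: [0↦10, 1↦5, 2↦7, 3↦10, 4↦8, 5↦6, 6↦9, 7↦0, 8↦6, 9↦10, 10↦6]  zeros at y ∈ {7}
  x = 8: [0↦10, 1↦6, 2↦2, 3↦3, 4↦3, 5↦7, 6↦9, 7↦3, 8↦5, 9↦9, 10↦9]  zeros at y ∈ ∅
  x = 9: [0↦9, 1↦6, 2↦7, 3↦6, 4↦8, 5↦7, 6↦8, 7↦5, 8↦3, 9↦7, 10↦0]  zeros at y ∈ {10}
  x = 10: [0↦8, 1↦6, 2↦1, 3↦9, 4↦2, 5↦7, 6↦7, 7↦7, 8↦1, 9↦5, 10↦2]  zeros at y ∈ ∅
Collecting zeros: affine points = {(0, 8), (1, 5), (5, 4), (6, 4), (7, 7), (9, 10)}.
Total count |C(F_11)_aff| = 6.


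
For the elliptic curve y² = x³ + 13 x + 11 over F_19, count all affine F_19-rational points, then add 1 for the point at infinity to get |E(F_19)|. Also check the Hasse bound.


Affine points = {(0, 7), (0, 12), (1, 5), (1, 14), (2, 8), (2, 11), (3, 1), (3, 18), (5, 7), (5, 12), (6, 1), (6, 18), (8, 0), (10, 1), (10, 18), (14, 7), (14, 12), (15, 3), (15, 16), (18, 4), (18, 15)}; affine count = 21; |E(F_19)| = 22.

Discriminant check: Δ ∝ 4a³ + 27b² = 4·13³ + 27·11² = 4·2197 + 27·121 ≡ 9 (mod 19). Nonzero ⇒ E is nonsingular.
For each x ∈ F_19, compute rhs = x³ + 13·x + 11 mod 19, then count y ∈ F_19 with y² ≡ rhs.
  x = 0: rhs = 11, matching y values: 7, 12 (2 points).
  x = 1: rhs = 6, matching y values: 5, 14 (2 points).
  x = 2: rhs = 7, matching y values: 8, 11 (2 points).
  x = 3: rhs = 1, matching y values: 1, 18 (2 points).
  x = 4: rhs = 13, matching y values: none (0 points).
  x = 5: rhs = 11, matching y values: 7, 12 (2 points).
  x = 6: rhs = 1, matching y values: 1, 18 (2 points).
  x = 7: rhs = 8, matching y values: none (0 points).
  x = 8: rhs = 0, matching y values: 0 (1 points).
  x = 9: rhs = 2, matching y values: none (0 points).
  x = 10: rhs = 1, matching y values: 1, 18 (2 points).
  x = 11: rhs = 3, matching y values: none (0 points).
  x = 12: rhs = 14, matching y values: none (0 points).
  x = 13: rhs = 2, matching y values: none (0 points).
  x = 14: rhs = 11, matching y values: 7, 12 (2 points).
  x = 15: rhs = 9, matching y values: 3, 16 (2 points).
  x = 16: rhs = 2, matching y values: none (0 points).
  x = 17: rhs = 15, matching y values: none (0 points).
  x = 18: rhs = 16, matching y values: 4, 15 (2 points).
Total affine count: 21.
Full point count |E(F_19)| = 21 + 1 = 22.
Hasse bound: |22 − (19+1)| = |2| = 2 ≤ 2√19 ≈ 8.7178 ✓.


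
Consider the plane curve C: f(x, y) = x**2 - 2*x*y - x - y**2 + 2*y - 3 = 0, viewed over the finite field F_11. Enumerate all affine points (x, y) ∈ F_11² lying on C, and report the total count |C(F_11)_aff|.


Affine F_11-points: {(0, 4), (0, 9), (2, 10), (5, 7), (7, 2), (7, 8), (8, 9), (8, 10), (9, 2), (9, 4), (10, 7), (10, 8)}; count = 12.

For each of the 121 pairs (x, y) ∈ F_11², evaluate f(x, y) mod 11. Record the zeros.
  x = 0: [0↦8, 1↦9, 2↦8, 3↦5, 4↦0, 5↦4, 6↦6, 7↦6, 8↦4, 9↦0, 10↦5]  zeros at y ∈ {4, 9}
  x = 1: [0↦8, 1↦7, 2↦4, 3↦10, 4↦3, 5↦5, 6↦5, 7↦3, 8↦10, 9↦4, 10↦7]  zeros at y ∈ ∅
  x = 2: [0↦10, 1↦7, 2↦2, 3↦6, 4↦8, 5↦8, 6↦6, 7↦2, 8↦7, 9↦10, 10↦0]  zeros at y ∈ {10}
  x = 3: [0↦3, 1↦9, 2↦2, 3↦4, 4↦4, 5↦2, 6↦9, 7↦3, 8↦6, 9↦7, 10↦6]  zeros at y ∈ ∅
  x = 4: [0↦9, 1↦2, 2↦4, 3↦4, 4↦2, 5↦9, 6↦3, 7↦6, 8↦7, 9↦6, 10↦3]  zeros at y ∈ ∅
  x = 5: [0↦6, 1↦8, 2↦8, 3↦6, 4↦2, 5↦7, 6↦10, 7↦0, 8↦10, 9↦7, 10↦2]  zeros at y ∈ {7}
  x = 6: [0↦5, 1↦5, 2↦3, 3↦10, 4↦4, 5↦7, 6↦8, 7↦7, 8↦4, 9↦10, 10↦3]  zeros at y ∈ ∅
  x = 7: [0↦6, 1↦4, 2↦0, 3↦5, 4↦8, 5↦9, 6↦8, 7↦5, 8↦0, 9↦4, 10↦6]  zeros at y ∈ {2, 8}
  x = 8: [0↦9, 1↦5, 2↦10, 3↦2, 4↦3, 5↦2, 6↦10, 7↦5, 8↦9, 9↦0, 10↦0]  zeros at y ∈ {9, 10}
  x = 9: [0↦3, 1↦8, 2↦0, 3↦1, 4↦0, 5↦8, 6↦3, 7↦7, 8↦9, 9↦9, 10↦7]  zeros at y ∈ {2, 4}
  x = 10: [0↦10, 1↦2, 2↦3, 3↦2, 4↦10, 5↦5, 6↦9, 7↦0, 8↦0, 9↦9, 10↦5]  zeros at y ∈ {7, 8}
Collecting zeros: affine points = {(0, 4), (0, 9), (2, 10), (5, 7), (7, 2), (7, 8), (8, 9), (8, 10), (9, 2), (9, 4), (10, 7), (10, 8)}.
Total count |C(F_11)_aff| = 12.


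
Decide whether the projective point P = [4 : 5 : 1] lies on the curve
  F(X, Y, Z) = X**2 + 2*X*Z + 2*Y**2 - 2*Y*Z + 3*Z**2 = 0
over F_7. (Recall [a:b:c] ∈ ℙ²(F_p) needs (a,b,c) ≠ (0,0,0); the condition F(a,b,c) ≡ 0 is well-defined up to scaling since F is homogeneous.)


F(4,5,1) ≡ 4 (mod 7); P is NOT on the curve.

Evaluate F(4, 5, 1) term-by-term (mod 7).
  X**2 ↦ 1·16·1·1 = 16
  2*X*Z ↦ 2·4·1·1 = 8
  2*Y**2 ↦ 2·1·25·1 = 50
  -2*Y*Z ↦ -2·1·5·1 = -10
  3*Z**2 ↦ 3·1·1·1 = 3
Sum: F(4, 5, 1) = (16) + (8) + (50) + (-10) + (3) = 67.
Reducing mod 7: 67 ≡ 4 (mod 7).
Since F(a, b, c) ≡ 4 ≠ 0 (mod 7), P does NOT lie on the curve.


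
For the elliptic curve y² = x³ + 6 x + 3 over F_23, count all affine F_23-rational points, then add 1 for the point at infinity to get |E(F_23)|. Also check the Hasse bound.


Affine points = {(0, 7), (0, 16), (2, 0), (3, 5), (3, 18), (6, 5), (6, 18), (9, 2), (9, 21), (12, 3), (12, 20), (13, 1), (13, 22), (14, 5), (14, 18), (15, 8), (15, 15), (16, 3), (16, 20), (17, 2), (17, 21), (18, 3), (18, 20), (20, 2), (20, 21), (21, 11), (21, 12)}; affine count = 27; |E(F_23)| = 28.

Discriminant check: Δ ∝ 4a³ + 27b² = 4·6³ + 27·3² = 4·216 + 27·9 ≡ 3 (mod 23). Nonzero ⇒ E is nonsingular.
For each x ∈ F_23, compute rhs = x³ + 6·x + 3 mod 23, then count y ∈ F_23 with y² ≡ rhs.
  x = 0: rhs = 3, matching y values: 7, 16 (2 points).
  x = 1: rhs = 10, matching y values: none (0 points).
  x = 2: rhs = 0, matching y values: 0 (1 points).
  x = 3: rhs = 2, matching y values: 5, 18 (2 points).
  x = 4: rhs = 22, matching y values: none (0 points).
  x = 5: rhs = 20, matching y values: none (0 points).
  x = 6: rhs = 2, matching y values: 5, 18 (2 points).
  x = 7: rhs = 20, matching y values: none (0 points).
  x = 8: rhs = 11, matching y values: none (0 points).
  x = 9: rhs = 4, matching y values: 2, 21 (2 points).
  x = 10: rhs = 5, matching y values: none (0 points).
  x = 11: rhs = 20, matching y values: none (0 points).
  x = 12: rhs = 9, matching y values: 3, 20 (2 points).
  x = 13: rhs = 1, matching y values: 1, 22 (2 points).
  x = 14: rhs = 2, matching y values: 5, 18 (2 points).
  x = 15: rhs = 18, matching y values: 8, 15 (2 points).
  x = 16: rhs = 9, matching y values: 3, 20 (2 points).
  x = 17: rhs = 4, matching y values: 2, 21 (2 points).
  x = 18: rhs = 9, matching y values: 3, 20 (2 points).
  x = 19: rhs = 7, matching y values: none (0 points).
  x = 20: rhs = 4, matching y values: 2, 21 (2 points).
  x = 21: rhs = 6, matching y values: 11, 12 (2 points).
  x = 22: rhs = 19, matching y values: none (0 points).
Total affine count: 27.
Full point count |E(F_23)| = 27 + 1 = 28.
Hasse bound: |28 − (23+1)| = |4| = 4 ≤ 2√23 ≈ 9.5917 ✓.


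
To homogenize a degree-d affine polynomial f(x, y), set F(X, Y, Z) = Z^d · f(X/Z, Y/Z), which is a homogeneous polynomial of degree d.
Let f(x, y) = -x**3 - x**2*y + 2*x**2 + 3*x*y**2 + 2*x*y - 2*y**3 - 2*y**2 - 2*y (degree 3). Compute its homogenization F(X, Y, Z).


F(X, Y, Z) = -X**3 - X**2*Y + 2*X**2*Z + 3*X*Y**2 + 2*X*Y*Z - 2*Y**3 - 2*Y**2*Z - 2*Y*Z**2

deg(f) = 3.
Substitute x = X/Z, y = Y/Z into f, then multiply by Z^3.
  monomial -1·x^3·y^0 ↦ -1·X^3·Y^0·Z^0.
  monomial -1·x^2·y^1 ↦ -1·X^2·Y^1·Z^0.
  monomial 2·x^2·y^0 ↦ 2·X^2·Y^0·Z^1.
  monomial 3·x^1·y^2 ↦ 3·X^1·Y^2·Z^0.
  monomial 2·x^1·y^1 ↦ 2·X^1·Y^1·Z^1.
  monomial -2·x^0·y^3 ↦ -2·X^0·Y^3·Z^0.
  monomial -2·x^0·y^2 ↦ -2·X^0·Y^2·Z^1.
  monomial -2·x^0·y^1 ↦ -2·X^0·Y^1·Z^2.
Collecting: F(X, Y, Z) = -X**3 - X**2*Y + 2*X**2*Z + 3*X*Y**2 + 2*X*Y*Z - 2*Y**3 - 2*Y**2*Z - 2*Y*Z**2.


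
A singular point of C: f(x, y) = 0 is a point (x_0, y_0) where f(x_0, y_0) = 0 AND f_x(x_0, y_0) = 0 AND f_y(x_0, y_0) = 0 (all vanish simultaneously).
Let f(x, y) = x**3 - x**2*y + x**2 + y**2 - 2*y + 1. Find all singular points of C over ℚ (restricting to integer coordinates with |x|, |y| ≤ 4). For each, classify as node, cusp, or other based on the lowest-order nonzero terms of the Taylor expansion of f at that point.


Singular points: {(0, 1)}; classification: cusp.

Compute partial derivatives:
  f_x = 3*x**2 - 2*x*y + 2*x.
  f_y = -x**2 + 2*y - 2.
Scan x_0 ∈ {−4, ..., 4}. For each x_0, f_y(x_0, y) is a polynomial in y; find its integer roots y ∈ {−4, ..., 4}, then test f_x and f at those candidates.
  x = -4: f_y(-4, y) = 2*y - 18; no integer root y with |y| ≤ 4.
  x = -3: f_y(-3, y) = 2*y - 11; no integer root y with |y| ≤ 4.
  x = -2: f_y(-2, y) = 2*y - 6; vanishes at y ∈ {3}. (-2, 3): f_x = 20 ≠ 0.
  x = -1: f_y(-1, y) = 2*y - 3; no integer root y with |y| ≤ 4.
  x = 0: f_y(0, y) = 2*y - 2; vanishes at y ∈ {1}. (0, 1): f_x = 0, f = 0 — SINGULAR.
  x = 1: f_y(1, y) = 2*y - 3; no integer root y with |y| ≤ 4.
  x = 2: f_y(2, y) = 2*y - 6; vanishes at y ∈ {3}. (2, 3): f_x = 4 ≠ 0.
  x = 3: f_y(3, y) = 2*y - 11; no integer root y with |y| ≤ 4.
  x = 4: f_y(4, y) = 2*y - 18; no integer root y with |y| ≤ 4.
Only singular point on the grid: (0, 1).
Classify: substitute x = 0 + u, y = 1 + v and expand: f = u**3 - u**2*v + v**2.
No constant or linear terms (consistent with a singular point). Quadratic part: v**2. Cubic part: u**3 - u**2*v.
The quadratic part v**2 is a perfect square, so there is a single (double) tangent line v = 0, i.e. y = 1. Restricting the cubic part to that line (v = 0) leaves u**3 ≠ 0, so f is not divisible by v and the branch is v² ≈ -u**3 to lowest order — this is a cusp.
Classification: cusp.


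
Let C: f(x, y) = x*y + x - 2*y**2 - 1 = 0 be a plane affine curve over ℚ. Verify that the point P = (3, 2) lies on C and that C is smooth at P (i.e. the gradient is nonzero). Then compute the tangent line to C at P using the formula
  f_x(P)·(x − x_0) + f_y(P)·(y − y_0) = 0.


Tangent line at P: 3*x - 5*y + 1 = 0.

Step 1: f(3, 2) = 0, so P lies on C.
Step 2: partial derivatives
  f_x(x, y) = y + 1, f_y(x, y) = x - 4*y.
  f_x(P) = 3, f_y(P) = -5 (gradient nonzero, so P is smooth).
Step 3: tangent line at P: 3·(x − 3) + -5·(y − 2) = 0.
Expanding: 3*x - 5*y + 1 = 0.


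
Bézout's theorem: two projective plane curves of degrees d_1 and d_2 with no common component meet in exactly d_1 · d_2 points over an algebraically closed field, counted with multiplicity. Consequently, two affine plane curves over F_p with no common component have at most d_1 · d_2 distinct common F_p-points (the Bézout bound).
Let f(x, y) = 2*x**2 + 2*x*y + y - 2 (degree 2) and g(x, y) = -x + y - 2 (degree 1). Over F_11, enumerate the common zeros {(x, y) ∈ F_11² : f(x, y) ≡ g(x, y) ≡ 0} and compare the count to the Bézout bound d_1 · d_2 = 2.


Common zeros: {(0, 2), (7, 9)}; count = 2; Bézout bound = 2.

deg(f) = 2, deg(g) = 1, so Bézout bound = 2.
Scan x ∈ F_11. For each x, list the y ∈ F_11 with f(x, y) ≡ 0 and those with g(x, y) ≡ 0 (mod 11); the common zeros in that column are the intersection.
  x = 0: f ≡ 0 at y ∈ {2}; g ≡ 0 at y ∈ {2}; common: {2}.
  x = 1: f ≡ 0 at y ∈ {0}; g ≡ 0 at y ∈ {3}; common: ∅.
  x = 2: f ≡ 0 at y ∈ {1}; g ≡ 0 at y ∈ {4}; common: ∅.
  x = 3: f ≡ 0 at y ∈ {4}; g ≡ 0 at y ∈ {5}; common: ∅.
  x = 4: f ≡ 0 at y ∈ {4}; g ≡ 0 at y ∈ {6}; common: ∅.
  x = 5: f ≡ 0 at y ∈ ∅; g ≡ 0 at y ∈ {7}; common: ∅.
  x = 6: f ≡ 0 at y ∈ {9}; g ≡ 0 at y ∈ {8}; common: ∅.
  x = 7: f ≡ 0 at y ∈ {9}; g ≡ 0 at y ∈ {9}; common: {9}.
  x = 8: f ≡ 0 at y ∈ {1}; g ≡ 0 at y ∈ {10}; common: ∅.
  x = 9: f ≡ 0 at y ∈ {2}; g ≡ 0 at y ∈ {0}; common: ∅.
  x = 10: f ≡ 0 at y ∈ {0}; g ≡ 0 at y ∈ {1}; common: ∅.
Collecting: common zeros = {(0, 2), (7, 9)}, so the count is 2.
Comparison with the Bézout bound: 2 ≤ 2 = deg(f)·deg(g), as expected for curves with no common component (the bound is attained).


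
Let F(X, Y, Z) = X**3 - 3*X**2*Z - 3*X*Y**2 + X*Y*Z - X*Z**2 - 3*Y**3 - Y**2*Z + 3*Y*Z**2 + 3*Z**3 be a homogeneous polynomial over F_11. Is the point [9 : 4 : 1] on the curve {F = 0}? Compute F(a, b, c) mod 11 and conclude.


F(9,4,1) ≡ 9 (mod 11); P is NOT on the curve.

Evaluate F(9, 4, 1) term-by-term (mod 11).
  X**3 ↦ 1·729·1·1 = 729
  -3*X**2*Z ↦ -3·81·1·1 = -243
  -3*X*Y**2 ↦ -3·9·16·1 = -432
  X*Y*Z ↦ 1·9·4·1 = 36
  -X*Z**2 ↦ -1·9·1·1 = -9
  -3*Y**3 ↦ -3·1·64·1 = -192
  -Y**2*Z ↦ -1·1·16·1 = -16
  3*Y*Z**2 ↦ 3·1·4·1 = 12
  3*Z**3 ↦ 3·1·1·1 = 3
Sum: F(9, 4, 1) = (729) + (-243) + (-432) + (36) + (-9) + (-192) + (-16) + (12) + (3) = -112.
Reducing mod 11: -112 ≡ 9 (mod 11).
Since F(a, b, c) ≡ 9 ≠ 0 (mod 11), P does NOT lie on the curve.


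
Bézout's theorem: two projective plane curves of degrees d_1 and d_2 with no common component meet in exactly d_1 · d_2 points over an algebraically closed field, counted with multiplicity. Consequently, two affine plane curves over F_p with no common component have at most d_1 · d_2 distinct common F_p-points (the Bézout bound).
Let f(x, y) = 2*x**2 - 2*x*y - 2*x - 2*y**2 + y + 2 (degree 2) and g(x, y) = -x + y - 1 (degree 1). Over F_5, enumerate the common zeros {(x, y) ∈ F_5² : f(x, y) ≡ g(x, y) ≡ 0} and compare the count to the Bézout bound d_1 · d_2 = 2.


Common zeros: ∅; count = 0; Bézout bound = 2.

deg(f) = 2, deg(g) = 1, so Bézout bound = 2.
Scan x ∈ F_5. For each x, list the y ∈ F_5 with f(x, y) ≡ 0 and those with g(x, y) ≡ 0 (mod 5); the common zeros in that column are the intersection.
  x = 0: f ≡ 0 at y ∈ ∅; g ≡ 0 at y ∈ {1}; common: ∅.
  x = 1: f ≡ 0 at y ∈ ∅; g ≡ 0 at y ∈ {2}; common: ∅.
  x = 2: f ≡ 0 at y ∈ ∅; g ≡ 0 at y ∈ {3}; common: ∅.
  x = 3: f ≡ 0 at y ∈ ∅; g ≡ 0 at y ∈ {4}; common: ∅.
  x = 4: f ≡ 0 at y ∈ ∅; g ≡ 0 at y ∈ {0}; common: ∅.
Collecting: common zeros = ∅, so the count is 0.
Comparison with the Bézout bound: 0 ≤ 2 = deg(f)·deg(g), as expected for curves with no common component (the affine F_5-count falls short of the bound because intersections may lie at infinity, over extension fields, or carry multiplicity).
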